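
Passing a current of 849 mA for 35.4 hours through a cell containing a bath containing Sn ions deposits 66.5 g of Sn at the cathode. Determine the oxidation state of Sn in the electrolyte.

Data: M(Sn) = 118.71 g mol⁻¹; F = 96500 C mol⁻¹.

Q = I·t = 0.8490 A × 127440 s = 108200 C, so n(e⁻) = 108200/96500 = 1.121 mol.
n(Sn) deposited = 66.5 / 118.71 = 0.5602 mol.
Electrons per atom = n(e⁻)/n(Sn) = 1.121 / 0.5602 = 2.00 ≈ 2, so the ion is Sn²⁺.

+2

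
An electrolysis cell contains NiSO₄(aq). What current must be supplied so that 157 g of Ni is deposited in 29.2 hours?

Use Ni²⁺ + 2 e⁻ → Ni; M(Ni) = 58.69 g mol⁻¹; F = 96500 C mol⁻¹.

4.91 A

n(Ni) = 157 / 58.69 = 2.675 mol.
n(e⁻) = 2 × 2.675 = 5.350 mol.
Q = n(e⁻)·F = 5.350 × 96500 = 516300 C.
I = Q/t = 516300 / 105120 s = 4.91 A.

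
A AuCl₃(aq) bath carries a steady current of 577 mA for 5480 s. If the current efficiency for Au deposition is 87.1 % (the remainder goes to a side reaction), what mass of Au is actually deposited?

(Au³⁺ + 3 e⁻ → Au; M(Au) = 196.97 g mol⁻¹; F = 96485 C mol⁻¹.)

1.87 g

Q = I·t = 0.5770 × 5480.0 = 3162 C.
n(e⁻) = 3162/96485 = 0.03277 mol; theoretically n(Au) = 0.03277/3 = 0.01092 mol, m_theo = 2.152 g.
At 87.1 % efficiency, m_actual = 0.871 × 2.152 = 1.87 g.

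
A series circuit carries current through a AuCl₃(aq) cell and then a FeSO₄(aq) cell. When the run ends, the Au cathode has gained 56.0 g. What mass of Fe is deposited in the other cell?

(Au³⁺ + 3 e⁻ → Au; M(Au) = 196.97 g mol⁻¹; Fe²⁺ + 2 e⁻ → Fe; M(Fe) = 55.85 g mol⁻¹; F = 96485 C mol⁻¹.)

23.8 g

n(Au) = 56.0 / 196.97 = 0.2843 mol.
Since Au³⁺ + 3 e⁻ → Au, n(e⁻) passed = 3 × 0.2843 = 0.8529 mol.
Cells in series carry the same charge, so the same 0.8529 mol of electrons passes through cell 2.
Fe²⁺ + 2 e⁻ → Fe, so n(Fe) = 0.8529 / 2 = 0.4265 mol.
m(Fe) = 0.4265 × 55.85 = 23.8 g.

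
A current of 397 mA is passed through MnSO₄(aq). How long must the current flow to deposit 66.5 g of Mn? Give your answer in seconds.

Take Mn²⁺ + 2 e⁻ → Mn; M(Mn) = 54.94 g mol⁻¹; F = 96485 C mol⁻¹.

n(Mn) = m/M = 66.5 / 54.94 = 1.210 mol.
Each Mn atom requires 2 electrons, so n(e⁻) = 2 × 1.210 = 2.421 mol.
Q = n(e⁻)·F = 2.421 × 96485 = 233600 C.
t = Q/I = 233600 / 0.3970 A = 588300 s.

5.88 × 10⁵ s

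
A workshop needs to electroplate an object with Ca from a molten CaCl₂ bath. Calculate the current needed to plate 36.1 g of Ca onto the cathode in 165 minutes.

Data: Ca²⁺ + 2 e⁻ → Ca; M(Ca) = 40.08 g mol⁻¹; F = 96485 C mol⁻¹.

n(Ca) = 36.1 / 40.08 = 0.9007 mol.
n(e⁻) = 2 × 0.9007 = 1.801 mol.
Q = n(e⁻)·F = 1.801 × 96485 = 173800 C.
I = Q/t = 173800 / 9900.0 s = 17.6 A.

17.6 A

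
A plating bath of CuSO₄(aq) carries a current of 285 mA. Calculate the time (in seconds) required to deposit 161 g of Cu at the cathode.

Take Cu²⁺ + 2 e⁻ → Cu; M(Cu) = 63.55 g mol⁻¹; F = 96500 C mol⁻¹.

n(Cu) = m/M = 161 / 63.55 = 2.533 mol.
Each Cu atom requires 2 electrons, so n(e⁻) = 2 × 2.533 = 5.067 mol.
Q = n(e⁻)·F = 5.067 × 96500 = 489000 C.
t = Q/I = 489000 / 0.2850 A = 1716000 s.

1.72 × 10⁶ s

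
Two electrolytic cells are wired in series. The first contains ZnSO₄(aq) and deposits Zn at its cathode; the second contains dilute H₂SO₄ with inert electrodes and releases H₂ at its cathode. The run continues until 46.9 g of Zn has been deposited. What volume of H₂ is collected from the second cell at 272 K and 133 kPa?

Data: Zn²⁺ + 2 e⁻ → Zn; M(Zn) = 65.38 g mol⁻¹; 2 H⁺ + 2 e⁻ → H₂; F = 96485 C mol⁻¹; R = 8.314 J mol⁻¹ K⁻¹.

n(Zn) = 46.9 / 65.38 = 0.7173 mol, so n(e⁻) = 2 × 0.7173 = 1.435 mol.
The cells are in series, so the same 1.435 mol of electrons passes through the second cell.
2 H⁺ + 2 e⁻ → H₂ — 2 mol e⁻ per mol H₂, so n(H₂) = 1.435/2 = 0.7173 mol.
V = nRT/P = (0.7173 × 8.314 × 272) / (133 × 10³) = 0.0122 m³ = 12.2 L.

12.2 L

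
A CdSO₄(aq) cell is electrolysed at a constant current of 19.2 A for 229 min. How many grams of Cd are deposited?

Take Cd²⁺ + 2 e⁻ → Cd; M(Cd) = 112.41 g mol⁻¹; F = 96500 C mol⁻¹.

Q = I·t = 19.20 A × 13740 s = 263800 C.
n(e⁻) = Q/F = 263800 / 96500 = 2.734 mol.
Cd²⁺ + 2 e⁻ → Cd, so n(Cd) = n(e⁻)/2 = 1.367 mol.
m = n·M = 1.367 × 112.41 = 154 g.

154 g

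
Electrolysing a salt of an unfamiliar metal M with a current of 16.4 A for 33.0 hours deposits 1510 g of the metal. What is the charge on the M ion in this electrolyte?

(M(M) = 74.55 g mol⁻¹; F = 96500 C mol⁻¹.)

Q = I·t = 16.40 A × 118800 s = 1948000 C, so n(e⁻) = 1948000/96500 = 20.19 mol.
n(M) deposited = 1510 / 74.55 = 20.25 mol.
Electrons per atom = n(e⁻)/n(M) = 20.19 / 20.25 = 0.997 ≈ 1, so the ion is M⁺.

+1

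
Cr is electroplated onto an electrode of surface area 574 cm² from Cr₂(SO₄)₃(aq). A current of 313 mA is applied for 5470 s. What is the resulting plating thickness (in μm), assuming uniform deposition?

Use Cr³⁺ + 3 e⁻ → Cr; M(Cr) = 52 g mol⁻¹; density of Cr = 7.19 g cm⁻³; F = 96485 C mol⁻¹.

Q = I·t = 0.3130 × 5470.0 = 1712 C; n(e⁻) = 0.01774 mol.
n(Cr) = n(e⁻)/3 = 0.005915 mol, so m = 0.005915 × 52 = 0.3076 g.
Volume = m/ρ = 0.3076 / 7.19 = 0.04278 cm³.
Thickness = V/A = 0.04278 / 574 = 7.45 × 10⁻⁵ cm = 0.745 μm.

0.745 μm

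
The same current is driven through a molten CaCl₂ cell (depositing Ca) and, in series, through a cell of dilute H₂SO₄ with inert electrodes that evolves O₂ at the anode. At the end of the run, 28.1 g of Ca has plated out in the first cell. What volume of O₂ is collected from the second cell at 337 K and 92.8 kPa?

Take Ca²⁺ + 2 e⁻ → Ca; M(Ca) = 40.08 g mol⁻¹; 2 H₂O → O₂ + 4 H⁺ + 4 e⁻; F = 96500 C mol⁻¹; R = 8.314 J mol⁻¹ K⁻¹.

10.6 L

n(Ca) = 28.1 / 40.08 = 0.7011 mol, so n(e⁻) = 2 × 0.7011 = 1.402 mol.
The cells are in series, so the same 1.402 mol of electrons passes through the second cell.
2 H₂O → O₂ + 4 H⁺ + 4 e⁻ — 4 mol e⁻ per mol O₂, so n(O₂) = 1.402/4 = 0.3505 mol.
V = nRT/P = (0.3505 × 8.314 × 337) / (92.8 × 10³) = 0.0106 m³ = 10.6 L.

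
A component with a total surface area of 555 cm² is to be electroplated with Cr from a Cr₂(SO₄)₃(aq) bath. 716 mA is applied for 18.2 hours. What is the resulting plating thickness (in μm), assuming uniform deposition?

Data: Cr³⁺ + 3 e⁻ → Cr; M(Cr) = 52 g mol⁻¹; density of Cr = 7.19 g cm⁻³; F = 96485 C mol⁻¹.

21.1 μm

Q = I·t = 0.7160 × 65520 = 46910 C; n(e⁻) = 0.4862 mol.
n(Cr) = n(e⁻)/3 = 0.1621 mol, so m = 0.1621 × 52 = 8.428 g.
Volume = m/ρ = 8.428 / 7.19 = 1.172 cm³.
Thickness = V/A = 1.172 / 555 = 0.00211 cm = 21.1 μm.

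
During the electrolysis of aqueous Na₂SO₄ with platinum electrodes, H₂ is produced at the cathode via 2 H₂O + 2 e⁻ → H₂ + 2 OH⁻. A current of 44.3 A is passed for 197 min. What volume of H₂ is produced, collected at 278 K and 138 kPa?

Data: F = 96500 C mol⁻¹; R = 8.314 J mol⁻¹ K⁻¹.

Q = I·t = 44.30 A × 11820 s = 523600 C.
n(e⁻) = Q/F = 523600 / 96500 = 5.426 mol.
2 electrons are transferred per H₂ molecule, so n(H₂) = 5.426 / 2 = 2.713 mol.
V = nRT/P = (2.713 × 8.314 × 278) / (138 × 10³ Pa) = 0.0454 m³ = 45.4 L.

45.4 L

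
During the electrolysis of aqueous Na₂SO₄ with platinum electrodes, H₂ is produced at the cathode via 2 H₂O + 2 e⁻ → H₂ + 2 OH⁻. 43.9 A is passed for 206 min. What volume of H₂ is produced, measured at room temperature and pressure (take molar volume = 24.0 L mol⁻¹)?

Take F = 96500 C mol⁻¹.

Q = I·t = 43.90 A × 12360 s = 542600 C.
n(e⁻) = Q/F = 542600 / 96500 = 5.623 mol.
2 electrons are transferred per H₂ molecule, so n(H₂) = 5.623 / 2 = 2.811 mol.
V = n × V_m = 2.811 × 24.0 = 67.5 L.

67.5 L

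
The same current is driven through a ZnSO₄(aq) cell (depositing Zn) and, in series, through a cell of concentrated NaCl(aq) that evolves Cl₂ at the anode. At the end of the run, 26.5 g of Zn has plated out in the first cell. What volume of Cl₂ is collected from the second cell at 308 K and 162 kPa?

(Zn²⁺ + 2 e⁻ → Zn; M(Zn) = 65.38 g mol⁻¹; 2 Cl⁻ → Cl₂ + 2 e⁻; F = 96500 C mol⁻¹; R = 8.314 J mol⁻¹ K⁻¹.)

6.41 L

n(Zn) = 26.5 / 65.38 = 0.4053 mol, so n(e⁻) = 2 × 0.4053 = 0.8106 mol.
The cells are in series, so the same 0.8106 mol of electrons passes through the second cell.
2 Cl⁻ → Cl₂ + 2 e⁻ — 2 mol e⁻ per mol Cl₂, so n(Cl₂) = 0.8106/2 = 0.4053 mol.
V = nRT/P = (0.4053 × 8.314 × 308) / (162 × 10³) = 0.00641 m³ = 6.41 L.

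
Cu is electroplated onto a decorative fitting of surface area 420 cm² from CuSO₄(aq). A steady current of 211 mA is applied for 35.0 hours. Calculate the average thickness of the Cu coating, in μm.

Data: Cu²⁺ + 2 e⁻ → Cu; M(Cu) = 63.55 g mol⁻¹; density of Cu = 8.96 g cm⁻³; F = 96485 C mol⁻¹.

23.3 μm

Q = I·t = 0.2110 × 126000 = 26590 C; n(e⁻) = 0.2755 mol.
n(Cu) = n(e⁻)/2 = 0.1378 mol, so m = 0.1378 × 63.55 = 8.755 g.
Volume = m/ρ = 8.755 / 8.96 = 0.9772 cm³.
Thickness = V/A = 0.9772 / 420 = 0.00233 cm = 23.3 μm.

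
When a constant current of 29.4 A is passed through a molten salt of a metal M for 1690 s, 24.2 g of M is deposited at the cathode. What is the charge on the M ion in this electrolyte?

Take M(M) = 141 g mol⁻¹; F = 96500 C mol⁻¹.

Q = I·t = 29.40 A × 1690.0 s = 49690 C, so n(e⁻) = 49690/96500 = 0.5149 mol.
n(M) deposited = 24.2 / 141 = 0.1716 mol.
Electrons per atom = n(e⁻)/n(M) = 0.5149 / 0.1716 = 3.00 ≈ 3, so the ion is M³⁺.

+3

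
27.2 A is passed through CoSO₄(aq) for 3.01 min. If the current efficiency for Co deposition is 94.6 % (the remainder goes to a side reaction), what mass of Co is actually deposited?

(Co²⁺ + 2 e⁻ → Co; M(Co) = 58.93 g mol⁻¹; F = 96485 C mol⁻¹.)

Q = I·t = 27.20 × 180.60 = 4912 C.
n(e⁻) = 4912/96485 = 0.05091 mol; theoretically n(Co) = 0.05091/2 = 0.02546 mol, m_theo = 1.500 g.
At 94.6 % efficiency, m_actual = 0.946 × 1.500 = 1.42 g.

1.42 g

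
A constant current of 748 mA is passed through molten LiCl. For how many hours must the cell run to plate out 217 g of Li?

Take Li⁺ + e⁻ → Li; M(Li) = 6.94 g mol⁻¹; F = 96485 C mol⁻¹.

1120 h

n(Li) = m/M = 217 / 6.94 = 31.27 mol.
Each Li atom requires 1 electron, so n(e⁻) = 1 × 31.27 = 31.27 mol.
Q = n(e⁻)·F = 31.27 × 96485 = 3017000 C.
t = Q/I = 3017000 / 0.7480 A = 4033000 s = 1120 h.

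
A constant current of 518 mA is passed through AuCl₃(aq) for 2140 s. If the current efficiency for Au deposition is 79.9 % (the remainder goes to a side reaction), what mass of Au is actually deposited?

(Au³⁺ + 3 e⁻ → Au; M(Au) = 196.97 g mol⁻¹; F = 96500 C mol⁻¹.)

0.603 g

Q = I·t = 0.5180 × 2140.0 = 1109 C.
n(e⁻) = 1109/96500 = 0.01149 mol; theoretically n(Au) = 0.01149/3 = 0.003829 mol, m_theo = 0.7542 g.
At 79.9 % efficiency, m_actual = 0.799 × 0.7542 = 0.603 g.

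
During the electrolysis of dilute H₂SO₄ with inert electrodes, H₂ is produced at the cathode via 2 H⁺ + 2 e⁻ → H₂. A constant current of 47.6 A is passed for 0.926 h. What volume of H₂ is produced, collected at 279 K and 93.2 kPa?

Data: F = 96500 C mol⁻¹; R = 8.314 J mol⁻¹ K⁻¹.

Q = I·t = 47.60 A × 3333.6 s = 158700 C.
n(e⁻) = Q/F = 158700 / 96500 = 1.644 mol.
2 electrons are transferred per H₂ molecule, so n(H₂) = 1.644 / 2 = 0.8222 mol.
V = nRT/P = (0.8222 × 8.314 × 279) / (93.2 × 10³ Pa) = 0.0205 m³ = 20.5 L.

20.5 L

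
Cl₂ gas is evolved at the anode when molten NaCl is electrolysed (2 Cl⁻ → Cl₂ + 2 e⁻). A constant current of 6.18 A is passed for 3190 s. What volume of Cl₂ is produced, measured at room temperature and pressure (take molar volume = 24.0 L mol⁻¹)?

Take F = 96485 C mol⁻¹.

Q = I·t = 6.180 A × 3190.0 s = 19710 C.
n(e⁻) = Q/F = 19710 / 96485 = 0.2043 mol.
2 electrons are transferred per Cl₂ molecule, so n(Cl₂) = 0.2043 / 2 = 0.1022 mol.
V = n × V_m = 0.1022 × 24.0 = 2.45 L.

2.45 L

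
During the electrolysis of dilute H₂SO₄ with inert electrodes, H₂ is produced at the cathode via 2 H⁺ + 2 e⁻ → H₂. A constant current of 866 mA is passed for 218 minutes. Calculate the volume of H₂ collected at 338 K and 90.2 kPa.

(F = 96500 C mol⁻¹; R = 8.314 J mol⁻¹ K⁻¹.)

Q = I·t = 0.8660 A × 13080 s = 11330 C.
n(e⁻) = Q/F = 11330 / 96500 = 0.1174 mol.
2 electrons are transferred per H₂ molecule, so n(H₂) = 0.1174 / 2 = 0.05869 mol.
V = nRT/P = (0.05869 × 8.314 × 338) / (90.2 × 10³ Pa) = 0.00183 m³ = 1.83 L.

1.83 L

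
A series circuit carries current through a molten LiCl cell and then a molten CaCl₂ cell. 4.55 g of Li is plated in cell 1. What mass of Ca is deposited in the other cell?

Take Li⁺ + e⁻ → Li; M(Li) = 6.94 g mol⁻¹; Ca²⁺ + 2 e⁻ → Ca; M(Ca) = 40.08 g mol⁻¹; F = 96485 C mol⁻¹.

n(Li) = 4.55 / 6.94 = 0.6556 mol.
Since Li⁺ + e⁻ → Li, n(e⁻) passed = 1 × 0.6556 = 0.6556 mol.
Cells in series carry the same charge, so the same 0.6556 mol of electrons passes through cell 2.
Ca²⁺ + 2 e⁻ → Ca, so n(Ca) = 0.6556 / 2 = 0.3278 mol.
m(Ca) = 0.3278 × 40.08 = 13.1 g.

13.1 g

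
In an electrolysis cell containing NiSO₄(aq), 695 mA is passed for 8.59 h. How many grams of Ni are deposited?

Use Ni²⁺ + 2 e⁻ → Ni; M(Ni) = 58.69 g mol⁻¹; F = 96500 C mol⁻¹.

Q = I·t = 0.6950 A × 30924 s = 21490 C.
n(e⁻) = Q/F = 21490 / 96500 = 0.2227 mol.
Ni²⁺ + 2 e⁻ → Ni, so n(Ni) = n(e⁻)/2 = 0.1114 mol.
m = n·M = 0.1114 × 58.69 = 6.54 g.

6.54 g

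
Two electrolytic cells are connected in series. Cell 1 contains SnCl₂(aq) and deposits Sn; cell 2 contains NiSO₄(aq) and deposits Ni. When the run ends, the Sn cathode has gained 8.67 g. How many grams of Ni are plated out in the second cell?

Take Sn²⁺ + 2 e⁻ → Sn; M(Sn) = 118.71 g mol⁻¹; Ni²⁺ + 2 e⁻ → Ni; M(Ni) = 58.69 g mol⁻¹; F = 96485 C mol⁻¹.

n(Sn) = 8.67 / 118.71 = 0.07304 mol.
Since Sn²⁺ + 2 e⁻ → Sn, n(e⁻) passed = 2 × 0.07304 = 0.1461 mol.
Cells in series carry the same charge, so the same 0.1461 mol of electrons passes through cell 2.
Ni²⁺ + 2 e⁻ → Ni, so n(Ni) = 0.1461 / 2 = 0.07304 mol.
m(Ni) = 0.07304 × 58.69 = 4.29 g.

4.29 g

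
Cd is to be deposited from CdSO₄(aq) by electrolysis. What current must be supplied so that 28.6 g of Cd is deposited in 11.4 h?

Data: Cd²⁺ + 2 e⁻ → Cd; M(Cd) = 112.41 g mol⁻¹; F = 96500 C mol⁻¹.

n(Cd) = 28.6 / 112.41 = 0.2544 mol.
n(e⁻) = 2 × 0.2544 = 0.5089 mol.
Q = n(e⁻)·F = 0.5089 × 96500 = 49100 C.
I = Q/t = 49100 / 41040 s = 1.20 A.

1.20 A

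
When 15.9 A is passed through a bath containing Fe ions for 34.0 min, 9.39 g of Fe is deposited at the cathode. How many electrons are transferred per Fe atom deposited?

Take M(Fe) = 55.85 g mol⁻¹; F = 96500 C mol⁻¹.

Q = I·t = 15.90 A × 2040.0 s = 32440 C, so n(e⁻) = 32440/96500 = 0.3361 mol.
n(Fe) deposited = 9.39 / 55.85 = 0.1681 mol.
Electrons per atom = n(e⁻)/n(Fe) = 0.3361 / 0.1681 = 2.00 ≈ 2, so the ion is Fe²⁺.

2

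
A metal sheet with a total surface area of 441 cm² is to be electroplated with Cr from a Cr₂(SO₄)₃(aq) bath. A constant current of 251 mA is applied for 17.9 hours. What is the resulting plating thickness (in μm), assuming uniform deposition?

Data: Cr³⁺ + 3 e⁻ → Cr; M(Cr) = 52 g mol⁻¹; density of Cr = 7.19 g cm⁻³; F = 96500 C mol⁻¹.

9.16 μm

Q = I·t = 0.2510 × 64440 = 16170 C; n(e⁻) = 0.1676 mol.
n(Cr) = n(e⁻)/3 = 0.05587 mol, so m = 0.05587 × 52 = 2.905 g.
Volume = m/ρ = 2.905 / 7.19 = 0.4041 cm³.
Thickness = V/A = 0.4041 / 441 = 9.16 × 10⁻⁴ cm = 9.16 μm.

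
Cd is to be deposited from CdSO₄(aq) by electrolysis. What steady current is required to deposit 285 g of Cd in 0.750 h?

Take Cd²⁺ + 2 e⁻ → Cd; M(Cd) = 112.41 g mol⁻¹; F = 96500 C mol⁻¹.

181 A

n(Cd) = 285 / 112.41 = 2.535 mol.
n(e⁻) = 2 × 2.535 = 5.071 mol.
Q = n(e⁻)·F = 5.071 × 96500 = 489300 C.
I = Q/t = 489300 / 2700.0 s = 181 A.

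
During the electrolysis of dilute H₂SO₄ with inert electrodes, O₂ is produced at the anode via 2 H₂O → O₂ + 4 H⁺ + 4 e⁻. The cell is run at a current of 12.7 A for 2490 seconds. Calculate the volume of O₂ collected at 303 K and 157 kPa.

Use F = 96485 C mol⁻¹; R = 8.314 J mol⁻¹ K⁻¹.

Q = I·t = 12.70 A × 2490.0 s = 31620 C.
n(e⁻) = Q/F = 31620 / 96485 = 0.3278 mol.
4 electrons are transferred per O₂ molecule, so n(O₂) = 0.3278 / 4 = 0.08194 mol.
V = nRT/P = (0.08194 × 8.314 × 303) / (157 × 10³ Pa) = 0.00131 m³ = 1.31 L.

1.31 L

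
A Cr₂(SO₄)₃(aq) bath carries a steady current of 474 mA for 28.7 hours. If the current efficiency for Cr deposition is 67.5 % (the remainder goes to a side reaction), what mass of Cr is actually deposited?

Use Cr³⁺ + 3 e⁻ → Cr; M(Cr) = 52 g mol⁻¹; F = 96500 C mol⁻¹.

Q = I·t = 0.4740 × 103320 = 48970 C.
n(e⁻) = 48970/96500 = 0.5075 mol; theoretically n(Cr) = 0.5075/3 = 0.1692 mol, m_theo = 8.797 g.
At 67.5 % efficiency, m_actual = 0.675 × 8.797 = 5.94 g.

5.94 g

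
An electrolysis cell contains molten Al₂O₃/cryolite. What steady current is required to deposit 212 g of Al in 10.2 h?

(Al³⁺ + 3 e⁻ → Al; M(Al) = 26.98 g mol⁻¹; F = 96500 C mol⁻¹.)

n(Al) = 212 / 26.98 = 7.858 mol.
n(e⁻) = 3 × 7.858 = 23.57 mol.
Q = n(e⁻)·F = 23.57 × 96500 = 2275000 C.
I = Q/t = 2275000 / 36720 s = 61.9 A.

61.9 A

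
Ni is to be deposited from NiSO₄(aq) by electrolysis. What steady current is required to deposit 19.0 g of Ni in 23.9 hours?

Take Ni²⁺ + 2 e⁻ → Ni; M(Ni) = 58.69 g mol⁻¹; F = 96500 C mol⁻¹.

0.726 A

n(Ni) = 19.0 / 58.69 = 0.3237 mol.
n(e⁻) = 2 × 0.3237 = 0.6475 mol.
Q = n(e⁻)·F = 0.6475 × 96500 = 62480 C.
I = Q/t = 62480 / 86040 s = 0.726 A.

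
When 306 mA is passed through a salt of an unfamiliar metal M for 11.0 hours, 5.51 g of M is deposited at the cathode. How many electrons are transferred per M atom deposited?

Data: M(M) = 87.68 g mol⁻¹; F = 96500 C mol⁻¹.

Q = I·t = 0.3060 A × 39600 s = 12120 C, so n(e⁻) = 12120/96500 = 0.1256 mol.
n(M) deposited = 5.51 / 87.68 = 0.06284 mol.
Electrons per atom = n(e⁻)/n(M) = 0.1256 / 0.06284 = 2.00 ≈ 2, so the ion is M²⁺.

2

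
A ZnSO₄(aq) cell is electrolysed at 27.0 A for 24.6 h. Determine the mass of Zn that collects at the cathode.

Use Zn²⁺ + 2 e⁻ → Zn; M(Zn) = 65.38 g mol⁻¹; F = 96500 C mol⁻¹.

810 g

Q = I·t = 27.00 A × 88560 s = 2391000 C.
n(e⁻) = Q/F = 2391000 / 96500 = 24.78 mol.
Zn²⁺ + 2 e⁻ → Zn, so n(Zn) = n(e⁻)/2 = 12.39 mol.
m = n·M = 12.39 × 65.38 = 810 g.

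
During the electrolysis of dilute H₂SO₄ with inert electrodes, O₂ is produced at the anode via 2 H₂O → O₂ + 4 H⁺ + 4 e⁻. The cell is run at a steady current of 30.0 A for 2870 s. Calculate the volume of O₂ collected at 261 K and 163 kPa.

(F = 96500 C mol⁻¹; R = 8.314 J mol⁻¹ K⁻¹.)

2.97 L

Q = I·t = 30.00 A × 2870.0 s = 86100 C.
n(e⁻) = Q/F = 86100 / 96500 = 0.8922 mol.
4 electrons are transferred per O₂ molecule, so n(O₂) = 0.8922 / 4 = 0.2231 mol.
V = nRT/P = (0.2231 × 8.314 × 261) / (163 × 10³ Pa) = 0.00297 m³ = 2.97 L.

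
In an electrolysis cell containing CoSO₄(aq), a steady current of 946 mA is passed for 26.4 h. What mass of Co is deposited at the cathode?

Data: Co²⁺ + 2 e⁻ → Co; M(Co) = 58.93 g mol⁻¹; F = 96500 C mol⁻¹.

Q = I·t = 0.9460 A × 95040 s = 89910 C.
n(e⁻) = Q/F = 89910 / 96500 = 0.9317 mol.
Co²⁺ + 2 e⁻ → Co, so n(Co) = n(e⁻)/2 = 0.4658 mol.
m = n·M = 0.4658 × 58.93 = 27.5 g.

27.5 g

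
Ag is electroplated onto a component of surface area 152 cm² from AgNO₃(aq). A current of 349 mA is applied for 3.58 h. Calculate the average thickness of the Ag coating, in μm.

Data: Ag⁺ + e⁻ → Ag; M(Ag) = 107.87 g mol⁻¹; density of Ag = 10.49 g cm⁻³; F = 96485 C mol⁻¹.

Q = I·t = 0.3490 × 12888 = 4498 C; n(e⁻) = 0.04662 mol.
n(Ag) = n(e⁻)/1 = 0.04662 mol, so m = 0.04662 × 107.87 = 5.029 g.
Volume = m/ρ = 5.029 / 10.49 = 0.4794 cm³.
Thickness = V/A = 0.4794 / 152 = 0.00315 cm = 31.5 μm.

31.5 μm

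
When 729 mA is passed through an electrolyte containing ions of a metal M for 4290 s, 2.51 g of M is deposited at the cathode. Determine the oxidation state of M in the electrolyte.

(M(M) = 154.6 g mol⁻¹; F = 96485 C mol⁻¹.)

Q = I·t = 0.7290 A × 4290.0 s = 3127 C, so n(e⁻) = 3127/96485 = 0.03241 mol.
n(M) deposited = 2.51 / 154.6 = 0.01624 mol.
Electrons per atom = n(e⁻)/n(M) = 0.03241 / 0.01624 = 2.00 ≈ 2, so the ion is M²⁺.

+2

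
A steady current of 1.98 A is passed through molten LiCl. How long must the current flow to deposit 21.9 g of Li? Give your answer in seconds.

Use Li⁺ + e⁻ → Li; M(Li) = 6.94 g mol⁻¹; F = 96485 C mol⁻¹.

1.54 × 10⁵ s

n(Li) = m/M = 21.9 / 6.94 = 3.156 mol.
Each Li atom requires 1 electron, so n(e⁻) = 1 × 3.156 = 3.156 mol.
Q = n(e⁻)·F = 3.156 × 96485 = 304500 C.
t = Q/I = 304500 / 1.980 A = 153800 s.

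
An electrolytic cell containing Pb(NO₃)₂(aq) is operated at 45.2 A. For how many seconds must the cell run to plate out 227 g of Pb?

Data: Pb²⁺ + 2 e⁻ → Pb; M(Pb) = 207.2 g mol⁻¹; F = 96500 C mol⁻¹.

n(Pb) = m/M = 227 / 207.2 = 1.096 mol.
Each Pb atom requires 2 electrons, so n(e⁻) = 2 × 1.096 = 2.191 mol.
Q = n(e⁻)·F = 2.191 × 96500 = 211400 C.
t = Q/I = 211400 / 45.20 A = 4678 s.

4680 s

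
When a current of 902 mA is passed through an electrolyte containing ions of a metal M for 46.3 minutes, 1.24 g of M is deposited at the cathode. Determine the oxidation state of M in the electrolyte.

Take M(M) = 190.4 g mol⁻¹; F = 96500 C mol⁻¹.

Q = I·t = 0.9020 A × 2778.0 s = 2506 C, so n(e⁻) = 2506/96500 = 0.02597 mol.
n(M) deposited = 1.24 / 190.4 = 0.006513 mol.
Electrons per atom = n(e⁻)/n(M) = 0.02597 / 0.006513 = 3.99 ≈ 4, so the ion is M⁴⁺.

+4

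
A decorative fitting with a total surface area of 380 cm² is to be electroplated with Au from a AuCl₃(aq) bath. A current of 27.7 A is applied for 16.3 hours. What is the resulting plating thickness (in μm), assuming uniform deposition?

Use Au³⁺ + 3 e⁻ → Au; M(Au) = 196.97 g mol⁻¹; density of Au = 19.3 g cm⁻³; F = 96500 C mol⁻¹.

Q = I·t = 27.70 × 58680 = 1625000 C; n(e⁻) = 16.84 mol.
n(Au) = n(e⁻)/3 = 5.615 mol, so m = 5.615 × 196.97 = 1106 g.
Volume = m/ρ = 1106 / 19.3 = 57.30 cm³.
Thickness = V/A = 57.30 / 380 = 0.151 cm = 1510 μm.

1510 μm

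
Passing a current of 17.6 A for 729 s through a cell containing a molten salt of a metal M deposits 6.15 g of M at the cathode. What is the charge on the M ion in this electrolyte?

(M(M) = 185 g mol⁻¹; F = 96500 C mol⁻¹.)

+4

Q = I·t = 17.60 A × 729.00 s = 12830 C, so n(e⁻) = 12830/96500 = 0.1330 mol.
n(M) deposited = 6.15 / 185 = 0.03324 mol.
Electrons per atom = n(e⁻)/n(M) = 0.1330 / 0.03324 = 4.00 ≈ 4, so the ion is M⁴⁺.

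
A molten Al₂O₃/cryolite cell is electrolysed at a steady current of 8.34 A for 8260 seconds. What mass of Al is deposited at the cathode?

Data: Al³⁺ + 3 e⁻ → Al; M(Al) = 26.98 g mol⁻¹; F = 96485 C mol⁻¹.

Q = I·t = 8.340 A × 8260.0 s = 68890 C.
n(e⁻) = Q/F = 68890 / 96485 = 0.7140 mol.
Al³⁺ + 3 e⁻ → Al, so n(Al) = n(e⁻)/3 = 0.2380 mol.
m = n·M = 0.2380 × 26.98 = 6.42 g.

6.42 g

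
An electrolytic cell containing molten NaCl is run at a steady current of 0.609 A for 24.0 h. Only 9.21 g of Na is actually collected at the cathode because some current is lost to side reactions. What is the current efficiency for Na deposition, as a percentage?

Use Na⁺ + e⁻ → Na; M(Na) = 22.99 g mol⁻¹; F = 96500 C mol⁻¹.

73.5 %

Q = I·t = 0.6090 × 86400 = 52620 C; n(e⁻) = 52620/96500 = 0.5453 mol.
Theoretical n(Na) = n(e⁻)/1 = 0.5453 mol, i.e. m_theo = 0.5453 × 22.99 = 12.54 g.
Efficiency = m_actual / m_theo = 9.21 / 12.54 = 73.5 %.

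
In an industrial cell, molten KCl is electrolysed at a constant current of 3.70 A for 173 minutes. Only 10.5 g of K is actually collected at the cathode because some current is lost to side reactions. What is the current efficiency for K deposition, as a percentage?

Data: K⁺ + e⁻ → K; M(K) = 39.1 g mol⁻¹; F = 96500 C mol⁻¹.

67.5 %

Q = I·t = 3.700 × 10380 = 38410 C; n(e⁻) = 38410/96500 = 0.3980 mol.
Theoretical n(K) = n(e⁻)/1 = 0.3980 mol, i.e. m_theo = 0.3980 × 39.1 = 15.56 g.
Efficiency = m_actual / m_theo = 10.5 / 15.56 = 67.5 %.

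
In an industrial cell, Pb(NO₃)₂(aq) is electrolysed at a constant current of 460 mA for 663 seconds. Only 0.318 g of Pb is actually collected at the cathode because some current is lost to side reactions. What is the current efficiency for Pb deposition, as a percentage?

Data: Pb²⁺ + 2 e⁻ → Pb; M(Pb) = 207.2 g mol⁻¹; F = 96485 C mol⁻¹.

Q = I·t = 0.4600 × 663.00 = 305.0 C; n(e⁻) = 305.0/96485 = 0.003161 mol.
Theoretical n(Pb) = n(e⁻)/2 = 0.001580 mol, i.e. m_theo = 0.001580 × 207.2 = 0.3275 g.
Efficiency = m_actual / m_theo = 0.318 / 0.3275 = 97.1 %.

97.1 %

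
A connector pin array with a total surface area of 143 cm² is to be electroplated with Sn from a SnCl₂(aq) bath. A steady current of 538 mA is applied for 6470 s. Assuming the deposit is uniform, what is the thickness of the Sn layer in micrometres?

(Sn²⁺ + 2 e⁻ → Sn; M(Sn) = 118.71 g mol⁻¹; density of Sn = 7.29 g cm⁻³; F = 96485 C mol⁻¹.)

20.5 μm

Q = I·t = 0.5380 × 6470.0 = 3481 C; n(e⁻) = 0.03608 mol.
n(Sn) = n(e⁻)/2 = 0.01804 mol, so m = 0.01804 × 118.71 = 2.141 g.
Volume = m/ρ = 2.141 / 7.29 = 0.2937 cm³.
Thickness = V/A = 0.2937 / 143 = 0.00205 cm = 20.5 μm.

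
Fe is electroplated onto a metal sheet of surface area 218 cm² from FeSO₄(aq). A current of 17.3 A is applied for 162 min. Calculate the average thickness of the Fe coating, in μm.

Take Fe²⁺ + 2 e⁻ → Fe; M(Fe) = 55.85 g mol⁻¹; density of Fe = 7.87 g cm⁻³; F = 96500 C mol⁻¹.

Q = I·t = 17.30 × 9720.0 = 168200 C; n(e⁻) = 1.743 mol.
n(Fe) = n(e⁻)/2 = 0.8713 mol, so m = 0.8713 × 55.85 = 48.66 g.
Volume = m/ρ = 48.66 / 7.87 = 6.183 cm³.
Thickness = V/A = 6.183 / 218 = 0.0284 cm = 284 μm.

284 μm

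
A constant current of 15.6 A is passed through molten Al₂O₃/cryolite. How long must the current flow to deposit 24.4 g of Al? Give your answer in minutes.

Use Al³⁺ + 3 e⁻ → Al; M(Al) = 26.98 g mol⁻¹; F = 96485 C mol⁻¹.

n(Al) = m/M = 24.4 / 26.98 = 0.9044 mol.
Each Al atom requires 3 electrons, so n(e⁻) = 3 × 0.9044 = 2.713 mol.
Q = n(e⁻)·F = 2.713 × 96485 = 261800 C.
t = Q/I = 261800 / 15.60 A = 16780 s = 280 min.

280 min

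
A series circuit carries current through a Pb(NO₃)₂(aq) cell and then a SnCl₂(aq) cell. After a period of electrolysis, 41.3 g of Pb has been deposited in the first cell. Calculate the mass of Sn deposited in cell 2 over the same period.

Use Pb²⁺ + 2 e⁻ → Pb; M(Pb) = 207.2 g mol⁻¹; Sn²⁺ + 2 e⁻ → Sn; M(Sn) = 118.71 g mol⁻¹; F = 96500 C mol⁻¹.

n(Pb) = 41.3 / 207.2 = 0.1993 mol.
Since Pb²⁺ + 2 e⁻ → Pb, n(e⁻) passed = 2 × 0.1993 = 0.3986 mol.
Cells in series carry the same charge, so the same 0.3986 mol of electrons passes through cell 2.
Sn²⁺ + 2 e⁻ → Sn, so n(Sn) = 0.3986 / 2 = 0.1993 mol.
m(Sn) = 0.1993 × 118.71 = 23.7 g.

23.7 g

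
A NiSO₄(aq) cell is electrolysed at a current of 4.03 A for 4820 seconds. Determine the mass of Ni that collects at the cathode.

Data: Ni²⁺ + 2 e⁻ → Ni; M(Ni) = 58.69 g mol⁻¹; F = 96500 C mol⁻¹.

5.91 g

Q = I·t = 4.030 A × 4820.0 s = 19420 C.
n(e⁻) = Q/F = 19420 / 96500 = 0.2013 mol.
Ni²⁺ + 2 e⁻ → Ni, so n(Ni) = n(e⁻)/2 = 0.1006 mol.
m = n·M = 0.1006 × 58.69 = 5.91 g.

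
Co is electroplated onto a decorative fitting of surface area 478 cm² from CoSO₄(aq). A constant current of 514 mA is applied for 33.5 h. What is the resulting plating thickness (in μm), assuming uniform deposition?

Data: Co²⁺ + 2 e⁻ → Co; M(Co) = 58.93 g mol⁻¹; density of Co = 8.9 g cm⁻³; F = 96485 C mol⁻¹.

Q = I·t = 0.5140 × 120600 = 61990 C; n(e⁻) = 0.6425 mol.
n(Co) = n(e⁻)/2 = 0.3212 mol, so m = 0.3212 × 58.93 = 18.93 g.
Volume = m/ρ = 18.93 / 8.9 = 2.127 cm³.
Thickness = V/A = 2.127 / 478 = 0.00445 cm = 44.5 μm.

44.5 μm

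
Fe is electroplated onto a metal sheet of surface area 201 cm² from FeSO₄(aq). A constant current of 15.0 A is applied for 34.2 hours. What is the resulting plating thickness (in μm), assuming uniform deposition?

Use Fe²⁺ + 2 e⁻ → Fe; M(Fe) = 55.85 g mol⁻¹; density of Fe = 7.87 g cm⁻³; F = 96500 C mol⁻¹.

Q = I·t = 15.00 × 123120 = 1847000 C; n(e⁻) = 19.14 mol.
n(Fe) = n(e⁻)/2 = 9.569 mol, so m = 9.569 × 55.85 = 534.4 g.
Volume = m/ρ = 534.4 / 7.87 = 67.91 cm³.
Thickness = V/A = 67.91 / 201 = 0.338 cm = 3380 μm.

3380 μm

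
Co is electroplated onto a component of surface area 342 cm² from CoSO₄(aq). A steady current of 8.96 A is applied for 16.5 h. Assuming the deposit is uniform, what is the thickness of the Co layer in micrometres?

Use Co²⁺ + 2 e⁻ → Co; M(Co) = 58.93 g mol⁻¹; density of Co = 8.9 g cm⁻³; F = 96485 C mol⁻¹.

534 μm

Q = I·t = 8.960 × 59400 = 532200 C; n(e⁻) = 5.516 mol.
n(Co) = n(e⁻)/2 = 2.758 mol, so m = 2.758 × 58.93 = 162.5 g.
Volume = m/ρ = 162.5 / 8.9 = 18.26 cm³.
Thickness = V/A = 18.26 / 342 = 0.0534 cm = 534 μm.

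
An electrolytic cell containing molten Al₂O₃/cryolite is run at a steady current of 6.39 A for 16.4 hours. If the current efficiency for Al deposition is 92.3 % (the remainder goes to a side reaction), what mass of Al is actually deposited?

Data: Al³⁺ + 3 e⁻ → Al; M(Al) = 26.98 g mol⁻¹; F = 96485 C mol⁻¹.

32.5 g

Q = I·t = 6.390 × 59040 = 377300 C.
n(e⁻) = 377300/96485 = 3.910 mol; theoretically n(Al) = 3.910/3 = 1.303 mol, m_theo = 35.16 g.
At 92.3 % efficiency, m_actual = 0.923 × 35.16 = 32.5 g.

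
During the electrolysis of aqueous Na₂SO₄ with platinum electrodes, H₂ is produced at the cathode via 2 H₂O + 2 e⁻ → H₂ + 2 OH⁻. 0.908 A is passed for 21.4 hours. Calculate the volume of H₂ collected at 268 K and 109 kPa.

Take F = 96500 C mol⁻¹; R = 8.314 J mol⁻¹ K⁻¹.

7.41 L

Q = I·t = 0.9080 A × 77040 s = 69950 C.
n(e⁻) = Q/F = 69950 / 96500 = 0.7249 mol.
2 electrons are transferred per H₂ molecule, so n(H₂) = 0.7249 / 2 = 0.3624 mol.
V = nRT/P = (0.3624 × 8.314 × 268) / (109 × 10³ Pa) = 0.00741 m³ = 7.41 L.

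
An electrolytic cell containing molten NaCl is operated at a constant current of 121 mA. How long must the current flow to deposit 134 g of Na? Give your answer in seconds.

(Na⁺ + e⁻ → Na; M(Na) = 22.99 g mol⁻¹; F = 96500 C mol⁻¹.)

n(Na) = m/M = 134 / 22.99 = 5.829 mol.
Each Na atom requires 1 electron, so n(e⁻) = 1 × 5.829 = 5.829 mol.
Q = n(e⁻)·F = 5.829 × 96500 = 562500 C.
t = Q/I = 562500 / 0.1210 A = 4648000 s.

4.65 × 10⁶ s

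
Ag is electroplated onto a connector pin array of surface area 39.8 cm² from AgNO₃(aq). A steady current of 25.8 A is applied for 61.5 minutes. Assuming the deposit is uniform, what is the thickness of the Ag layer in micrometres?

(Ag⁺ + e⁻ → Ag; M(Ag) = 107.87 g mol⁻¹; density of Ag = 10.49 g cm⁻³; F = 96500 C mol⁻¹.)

Q = I·t = 25.80 × 3690.0 = 95200 C; n(e⁻) = 0.9865 mol.
n(Ag) = n(e⁻)/1 = 0.9865 mol, so m = 0.9865 × 107.87 = 106.4 g.
Volume = m/ρ = 106.4 / 10.49 = 10.14 cm³.
Thickness = V/A = 10.14 / 39.8 = 0.255 cm = 2550 μm.

2550 μm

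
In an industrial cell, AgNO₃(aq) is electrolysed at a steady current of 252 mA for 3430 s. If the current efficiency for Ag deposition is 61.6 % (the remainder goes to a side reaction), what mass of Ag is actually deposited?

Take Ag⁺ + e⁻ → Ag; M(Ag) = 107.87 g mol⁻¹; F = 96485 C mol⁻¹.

Q = I·t = 0.2520 × 3430.0 = 864.4 C.
n(e⁻) = 864.4/96485 = 0.008958 mol; theoretically n(Ag) = 0.008958/1 = 0.008958 mol, m_theo = 0.9664 g.
At 61.6 % efficiency, m_actual = 0.616 × 0.9664 = 0.595 g.

0.595 g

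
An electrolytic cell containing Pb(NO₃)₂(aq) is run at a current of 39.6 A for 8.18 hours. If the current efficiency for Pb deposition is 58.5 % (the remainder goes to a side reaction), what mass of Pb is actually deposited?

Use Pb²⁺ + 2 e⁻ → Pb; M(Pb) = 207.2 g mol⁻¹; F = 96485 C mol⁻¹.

732 g

Q = I·t = 39.60 × 29448 = 1166000 C.
n(e⁻) = 1166000/96485 = 12.09 mol; theoretically n(Pb) = 12.09/2 = 6.043 mol, m_theo = 1252 g.
At 58.5 % efficiency, m_actual = 0.585 × 1252 = 732 g.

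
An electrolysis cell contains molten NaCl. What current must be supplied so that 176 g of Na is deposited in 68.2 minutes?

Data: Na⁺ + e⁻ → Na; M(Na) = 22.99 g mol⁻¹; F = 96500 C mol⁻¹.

181 A

n(Na) = 176 / 22.99 = 7.656 mol.
n(e⁻) = 1 × 7.656 = 7.656 mol.
Q = n(e⁻)·F = 7.656 × 96500 = 738800 C.
I = Q/t = 738800 / 4092.0 s = 181 A.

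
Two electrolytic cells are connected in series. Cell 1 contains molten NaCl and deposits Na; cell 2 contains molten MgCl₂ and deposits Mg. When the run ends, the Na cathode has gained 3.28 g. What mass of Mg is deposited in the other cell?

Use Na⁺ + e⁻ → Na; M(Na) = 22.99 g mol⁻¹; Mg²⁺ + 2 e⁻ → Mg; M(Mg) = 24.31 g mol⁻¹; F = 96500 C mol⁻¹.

1.73 g

n(Na) = 3.28 / 22.99 = 0.1427 mol.
Since Na⁺ + e⁻ → Na, n(e⁻) passed = 1 × 0.1427 = 0.1427 mol.
Cells in series carry the same charge, so the same 0.1427 mol of electrons passes through cell 2.
Mg²⁺ + 2 e⁻ → Mg, so n(Mg) = 0.1427 / 2 = 0.07134 mol.
m(Mg) = 0.07134 × 24.31 = 1.73 g.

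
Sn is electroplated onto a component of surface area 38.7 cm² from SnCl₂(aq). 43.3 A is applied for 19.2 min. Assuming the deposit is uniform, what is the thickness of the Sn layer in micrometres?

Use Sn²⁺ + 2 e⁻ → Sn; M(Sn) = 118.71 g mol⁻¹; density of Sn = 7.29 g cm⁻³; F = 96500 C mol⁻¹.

1090 μm

Q = I·t = 43.30 × 1152.0 = 49880 C; n(e⁻) = 0.5169 mol.
n(Sn) = n(e⁻)/2 = 0.2585 mol, so m = 0.2585 × 118.71 = 30.68 g.
Volume = m/ρ = 30.68 / 7.29 = 4.209 cm³.
Thickness = V/A = 4.209 / 38.7 = 0.109 cm = 1090 μm.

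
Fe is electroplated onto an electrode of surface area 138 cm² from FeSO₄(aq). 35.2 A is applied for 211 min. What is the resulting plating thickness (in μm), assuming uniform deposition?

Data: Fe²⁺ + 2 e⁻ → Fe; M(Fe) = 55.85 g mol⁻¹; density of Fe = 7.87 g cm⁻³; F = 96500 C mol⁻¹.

1190 μm

Q = I·t = 35.20 × 12660 = 445600 C; n(e⁻) = 4.618 mol.
n(Fe) = n(e⁻)/2 = 2.309 mol, so m = 2.309 × 55.85 = 129.0 g.
Volume = m/ρ = 129.0 / 7.87 = 16.39 cm³.
Thickness = V/A = 16.39 / 138 = 0.119 cm = 1190 μm.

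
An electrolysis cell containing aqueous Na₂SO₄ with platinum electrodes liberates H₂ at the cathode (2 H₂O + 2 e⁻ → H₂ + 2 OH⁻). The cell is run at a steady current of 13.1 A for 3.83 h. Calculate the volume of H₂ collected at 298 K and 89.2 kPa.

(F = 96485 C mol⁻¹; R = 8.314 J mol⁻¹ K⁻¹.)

26.0 L

Q = I·t = 13.10 A × 13788 s = 180600 C.
n(e⁻) = Q/F = 180600 / 96485 = 1.872 mol.
2 electrons are transferred per H₂ molecule, so n(H₂) = 1.872 / 2 = 0.9360 mol.
V = nRT/P = (0.9360 × 8.314 × 298) / (89.2 × 10³ Pa) = 0.0260 m³ = 26.0 L.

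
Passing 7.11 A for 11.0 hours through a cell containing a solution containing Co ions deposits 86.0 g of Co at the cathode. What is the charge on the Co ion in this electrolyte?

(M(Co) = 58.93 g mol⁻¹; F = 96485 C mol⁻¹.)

Q = I·t = 7.110 A × 39600 s = 281600 C, so n(e⁻) = 281600/96485 = 2.918 mol.
n(Co) deposited = 86.0 / 58.93 = 1.459 mol.
Electrons per atom = n(e⁻)/n(Co) = 2.918 / 1.459 = 2.00 ≈ 2, so the ion is Co²⁺.

+2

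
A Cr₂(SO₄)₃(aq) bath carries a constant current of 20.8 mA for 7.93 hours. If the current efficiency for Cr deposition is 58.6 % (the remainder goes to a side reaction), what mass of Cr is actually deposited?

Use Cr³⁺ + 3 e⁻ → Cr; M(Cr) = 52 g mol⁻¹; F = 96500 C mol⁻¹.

0.0625 g

Q = I·t = 0.02080 × 28548 = 593.8 C.
n(e⁻) = 593.8/96500 = 0.006153 mol; theoretically n(Cr) = 0.006153/3 = 0.002051 mol, m_theo = 0.1067 g.
At 58.6 % efficiency, m_actual = 0.586 × 0.1067 = 0.0625 g.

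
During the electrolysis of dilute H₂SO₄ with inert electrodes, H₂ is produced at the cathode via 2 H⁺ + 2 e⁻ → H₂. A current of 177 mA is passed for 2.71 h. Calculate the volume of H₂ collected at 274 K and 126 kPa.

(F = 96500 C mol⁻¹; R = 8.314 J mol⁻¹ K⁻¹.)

0.162 L

Q = I·t = 0.1770 A × 9756.0 s = 1727 C.
n(e⁻) = Q/F = 1727 / 96500 = 0.01789 mol.
2 electrons are transferred per H₂ molecule, so n(H₂) = 0.01789 / 2 = 0.008947 mol.
V = nRT/P = (0.008947 × 8.314 × 274) / (126 × 10³ Pa) = 1.62 × 10⁻⁴ m³ = 0.162 L.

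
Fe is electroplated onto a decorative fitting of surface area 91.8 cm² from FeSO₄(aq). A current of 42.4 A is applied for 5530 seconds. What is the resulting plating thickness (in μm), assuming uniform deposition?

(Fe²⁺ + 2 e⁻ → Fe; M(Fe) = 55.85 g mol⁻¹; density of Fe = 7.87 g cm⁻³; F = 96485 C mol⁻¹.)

939 μm

Q = I·t = 42.40 × 5530.0 = 234500 C; n(e⁻) = 2.430 mol.
n(Fe) = n(e⁻)/2 = 1.215 mol, so m = 1.215 × 55.85 = 67.86 g.
Volume = m/ρ = 67.86 / 7.87 = 8.623 cm³.
Thickness = V/A = 8.623 / 91.8 = 0.0939 cm = 939 μm.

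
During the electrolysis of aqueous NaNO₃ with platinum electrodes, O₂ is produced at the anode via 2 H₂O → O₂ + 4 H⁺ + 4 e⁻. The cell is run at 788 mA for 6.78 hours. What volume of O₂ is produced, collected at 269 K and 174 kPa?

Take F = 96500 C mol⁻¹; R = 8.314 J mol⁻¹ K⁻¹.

Q = I·t = 0.7880 A × 24408 s = 19230 C.
n(e⁻) = Q/F = 19230 / 96500 = 0.1993 mol.
4 electrons are transferred per O₂ molecule, so n(O₂) = 0.1993 / 4 = 0.04983 mol.
V = nRT/P = (0.04983 × 8.314 × 269) / (174 × 10³ Pa) = 6.40 × 10⁻⁴ m³ = 0.640 L.

0.640 L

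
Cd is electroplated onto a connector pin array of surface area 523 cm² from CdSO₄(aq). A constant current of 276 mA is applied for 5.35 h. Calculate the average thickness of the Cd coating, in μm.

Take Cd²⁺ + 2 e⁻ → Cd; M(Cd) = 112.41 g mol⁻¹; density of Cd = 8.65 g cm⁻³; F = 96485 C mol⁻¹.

6.84 μm

Q = I·t = 0.2760 × 19260 = 5316 C; n(e⁻) = 0.05509 mol.
n(Cd) = n(e⁻)/2 = 0.02755 mol, so m = 0.02755 × 112.41 = 3.097 g.
Volume = m/ρ = 3.097 / 8.65 = 0.3580 cm³.
Thickness = V/A = 0.3580 / 523 = 6.84 × 10⁻⁴ cm = 6.84 μm.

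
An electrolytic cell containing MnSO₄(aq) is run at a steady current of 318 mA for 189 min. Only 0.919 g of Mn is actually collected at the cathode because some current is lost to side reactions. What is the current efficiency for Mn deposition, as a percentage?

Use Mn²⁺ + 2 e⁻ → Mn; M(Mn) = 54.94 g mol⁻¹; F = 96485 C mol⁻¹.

Q = I·t = 0.3180 × 11340 = 3606 C; n(e⁻) = 3606/96485 = 0.03737 mol.
Theoretical n(Mn) = n(e⁻)/2 = 0.01869 mol, i.e. m_theo = 0.01869 × 54.94 = 1.027 g.
Efficiency = m_actual / m_theo = 0.919 / 1.027 = 89.5 %.

89.5 %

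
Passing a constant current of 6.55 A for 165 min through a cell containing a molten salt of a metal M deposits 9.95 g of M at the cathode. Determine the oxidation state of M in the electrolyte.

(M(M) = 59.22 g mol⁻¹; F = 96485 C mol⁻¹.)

+4

Q = I·t = 6.550 A × 9900.0 s = 64840 C, so n(e⁻) = 64840/96485 = 0.6721 mol.
n(M) deposited = 9.95 / 59.22 = 0.1680 mol.
Electrons per atom = n(e⁻)/n(M) = 0.6721 / 0.1680 = 4.00 ≈ 4, so the ion is M⁴⁺.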